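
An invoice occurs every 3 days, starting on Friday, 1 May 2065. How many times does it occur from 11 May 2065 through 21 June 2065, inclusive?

Occurrences land 3·i days after 1 May 2065 for i = 0, 1, 2, …
11 May 2065 is 10 days after the start; 10 ÷ 3 = 3 remainder 1; since the remainder is 1, round up to i = 4. First occurrence in the window: #5 on 13 May 2065 (4×3 = 12 days in).
21 June 2065 is 51 days after the start; 51 ÷ 3 = 17 remainder 0. Last occurrence in the window: #18 on 21 June 2065.
Occurrences #5 through #18: 14 in total.

14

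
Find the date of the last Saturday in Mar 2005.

Mar 2005 begins on a Tuesday, so the first Saturday is Mar 5 (4 days later).
Mar 2005 has 31 days. Adding weeks: 5, 12, 19, 26 — the last one ≤ 31 is the 26th.

Mar 26, 2005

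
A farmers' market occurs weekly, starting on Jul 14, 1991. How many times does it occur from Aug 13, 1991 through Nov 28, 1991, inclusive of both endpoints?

Occurrences land 7·i days after Jul 14, 1991 for i = 0, 1, 2, …
Aug 13, 1991 is 30 days after the start; 30 ÷ 7 = 4 remainder 2; since the remainder is 2, round up to i = 5. First occurrence in the window: #6 on Aug 18, 1991 (5×7 = 35 days in).
Nov 28, 1991 is 137 days after the start; 137 ÷ 7 = 19 remainder 4. Last occurrence in the window: #20 on Nov 24, 1991.
Occurrences #6 through #20: 15 in total.

15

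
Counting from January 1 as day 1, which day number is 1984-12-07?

Days in months before December: 31 + 29 + 31 + 30 + 31 + 30 + 31 + 31 + 30 + 31 + 30 = 335.
Plus 7 days into December → day 342.

342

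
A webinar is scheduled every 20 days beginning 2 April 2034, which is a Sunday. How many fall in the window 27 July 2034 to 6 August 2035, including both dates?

19

Occurrences land 20·i days after 2 April 2034 for i = 0, 1, 2, …
27 July 2034 is 116 days after the start; 116 ÷ 20 = 5 remainder 16; since the remainder is 16, round up to i = 6. First occurrence in the window: #7 on 31 July 2034 (6×20 = 120 days in).
6 August 2035 is 491 days after the start; 491 ÷ 20 = 24 remainder 11. Last occurrence in the window: #25 on 26 July 2035.
Occurrences #7 through #25: 19 in total.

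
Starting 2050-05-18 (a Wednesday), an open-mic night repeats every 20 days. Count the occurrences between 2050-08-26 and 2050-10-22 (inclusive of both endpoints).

3

Occurrences land 20·i days after 2050-05-18 for i = 0, 1, 2, …
2050-08-26 is 100 days after the start; 100 ÷ 20 = 5 remainder 0. First occurrence in the window: #6 on 2050-08-26 (5×20 = 100 days in).
2050-10-22 is 157 days after the start; 157 ÷ 20 = 7 remainder 17. Last occurrence in the window: #8 on 2050-10-05.
Occurrences #6 through #8: 3 in total.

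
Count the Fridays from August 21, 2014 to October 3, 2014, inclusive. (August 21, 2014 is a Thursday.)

7

August 21, 2014 is a Thursday; the first Friday on or after it is August 22, 2014 (1 day later).
From August 22, 2014 to October 3, 2014: 9 + 30 + 3 = 42 days (rest of August, September, October).
42 ÷ 7 = 6 full weeks with remainder 0, so 6 more Fridays after the first → 7.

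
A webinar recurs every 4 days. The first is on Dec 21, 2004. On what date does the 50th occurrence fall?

The 50th occurrence is 49 intervals after the first: 49 × 4 = 196 days after Dec 21, 2004.
Dec has 31 days — 10 days to the end of Dec leaves 186.
Jan has 31 days (155 left).
Feb has 28 days (127 left).
Mar has 31 days (96 left).
Apr has 30 days (66 left).
May has 31 days (35 left).
Jun has 30 days (5 left).
5 days into Jul → Jul 5, 2005.

Jul 5, 2005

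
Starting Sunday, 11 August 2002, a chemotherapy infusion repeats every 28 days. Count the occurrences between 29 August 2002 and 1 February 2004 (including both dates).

19

Occurrences land 28·i days after 11 August 2002 for i = 0, 1, 2, …
29 August 2002 is 18 days after the start; 18 ÷ 28 = 0 remainder 18; since the remainder is 18, round up to i = 1. First occurrence in the window: #2 on 8 September 2002 (1×28 = 28 days in).
1 February 2004 is 539 days after the start; 539 ÷ 28 = 19 remainder 7. Last occurrence in the window: #20 on 25 January 2004.
Occurrences #2 through #20: 19 in total.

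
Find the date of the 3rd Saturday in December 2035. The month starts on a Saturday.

December 2035 begins on a Saturday, so the first Saturday is December 1.
The 3rd Saturday is 2 weeks later: 1 + 14 = 15.

2035-12-15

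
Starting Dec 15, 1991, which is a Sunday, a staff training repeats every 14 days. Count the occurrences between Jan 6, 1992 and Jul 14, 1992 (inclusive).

Occurrences land 14·i days after Dec 15, 1991 for i = 0, 1, 2, …
Jan 6, 1992 is 22 days after the start; 22 ÷ 14 = 1 remainder 8; since the remainder is 8, round up to i = 2. First occurrence in the window: #3 on Jan 12, 1992 (2×14 = 28 days in).
Jul 14, 1992 is 212 days after the start; 212 ÷ 14 = 15 remainder 2. Last occurrence in the window: #16 on Jul 12, 1992.
Occurrences #3 through #16: 14 in total.

14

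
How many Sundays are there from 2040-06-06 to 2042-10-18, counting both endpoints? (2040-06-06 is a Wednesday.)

2040-06-06 is a Wednesday; the first Sunday on or after it is 2040-06-10 (4 days later).
From 2040-06-10 to 2042-10-18: 204 + 365 + 291 = 860 days (rest of 2040, 2041, to 2042-10-18 in 2042).
860 ÷ 7 = 122 full weeks with remainder 6, so 122 more Sundays after the first → 123.

123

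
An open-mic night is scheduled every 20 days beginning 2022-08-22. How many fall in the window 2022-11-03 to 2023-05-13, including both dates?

Occurrences land 20·i days after 2022-08-22 for i = 0, 1, 2, …
2022-11-03 is 73 days after the start; 73 ÷ 20 = 3 remainder 13; since the remainder is 13, round up to i = 4. First occurrence in the window: #5 on 2022-11-10 (4×20 = 80 days in).
2023-05-13 is 264 days after the start; 264 ÷ 20 = 13 remainder 4. Last occurrence in the window: #14 on 2023-05-09.
Occurrences #5 through #14: 10 in total.

10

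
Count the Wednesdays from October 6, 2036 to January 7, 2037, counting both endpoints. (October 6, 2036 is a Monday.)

14

October 6, 2036 is a Monday; the first Wednesday on or after it is October 8, 2036 (2 days later).
From October 8, 2036 to January 7, 2037: 23 + 30 + 31 + 7 = 91 days (rest of October, November, December, January).
91 ÷ 7 = 13 full weeks with remainder 0, so 13 more Wednesdays after the first → 14.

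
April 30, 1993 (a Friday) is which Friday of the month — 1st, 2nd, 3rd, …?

Day 30 falls in week ⌈30/7⌉ of the month.
Days 1–7 hold the 1st Friday, 8–14 the 2nd, 15–21 the 3rd, 22–28 the 4th, 29–31 the 5th.
30 is in the range for the 5th.

5th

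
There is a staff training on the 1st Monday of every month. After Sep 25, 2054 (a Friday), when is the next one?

Sep 2054 starts on a Tuesday, so its 1st Monday is Sep 7, 2054 (6 days in).
That is not after Sep 25, 2054, so look at Oct 2054.
Oct 2054 starts on a Thursday, so its 1st Monday is Oct 5, 2054 (4 days in).

Oct 5, 2054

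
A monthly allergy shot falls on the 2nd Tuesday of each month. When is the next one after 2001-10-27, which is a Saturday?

2001-11-13

October 2001 starts on a Monday; its first Tuesday is the 2nd, so the 2nd Tuesday is the 9th — 2001-10-09.
That is not after 2001-10-27, so look at November 2001.
November 2001 starts on a Thursday; its first Tuesday is the 6th, so the 2nd Tuesday is the 13th — 2001-11-13.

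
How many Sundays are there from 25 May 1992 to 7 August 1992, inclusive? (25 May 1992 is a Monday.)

10

25 May 1992 is a Monday; the first Sunday on or after it is 31 May 1992 (6 days later).
From 31 May 1992 to 7 August 1992: 0 + 30 + 31 + 7 = 68 days (rest of May, June, July, August).
68 ÷ 7 = 9 full weeks with remainder 5, so 9 more Sundays after the first → 10.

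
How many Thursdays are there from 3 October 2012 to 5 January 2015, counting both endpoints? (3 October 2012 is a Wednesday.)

118

3 October 2012 is a Wednesday; the first Thursday on or after it is 4 October 2012 (1 day later).
From 4 October 2012 to 5 January 2015: 88 + 365 + 365 + 5 = 823 days (rest of 2012, 2013, 2014, to 5 January 2015 in 2015).
823 ÷ 7 = 117 full weeks with remainder 4, so 117 more Thursdays after the first → 118.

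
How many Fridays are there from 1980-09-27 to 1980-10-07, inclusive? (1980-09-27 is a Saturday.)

1980-09-27 is a Saturday; the first Friday on or after it is 1980-10-03 (6 days later).
From 1980-10-03 to 1980-10-07 is 7 − 3 = 4 days.
4 ÷ 7 = 0 full weeks with remainder 4, so 0 more Fridays after the first → 1.

1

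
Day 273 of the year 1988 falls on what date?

January has 31 days (273 − 31 = 242 remain).
February has 29 days (242 − 29 = 213 remain).
March has 31 days (213 − 31 = 182 remain).
April has 30 days (182 − 30 = 152 remain).
May has 31 days (152 − 31 = 121 remain).
June has 30 days (121 − 30 = 91 remain).
July has 31 days (91 − 31 = 60 remain).
August has 31 days (60 − 31 = 29 remain).
29 into September → September 29.

September 29, 1988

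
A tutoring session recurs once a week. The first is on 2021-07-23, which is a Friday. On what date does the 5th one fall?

2021-08-20

The 5th occurrence is 4 intervals after the first: 4 × 7 = 28 days after 2021-07-23.
July has 31 days — 8 days to the end of July leaves 20.
20 days into August → 2021-08-20.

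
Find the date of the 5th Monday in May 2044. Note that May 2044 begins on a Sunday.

May 2044 begins on a Sunday, so the first Monday is May 2 (1 day later).
The 5th Monday is 4 weeks later: 2 + 28 = 30.

May 30, 2044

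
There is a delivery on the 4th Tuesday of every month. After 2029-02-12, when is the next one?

February 2029 starts on a Thursday; its first Tuesday is the 6th, so the 4th Tuesday is the 27th — 2029-02-27.
2029-02-27 is after 2029-02-12, so that is the next one.

2029-02-27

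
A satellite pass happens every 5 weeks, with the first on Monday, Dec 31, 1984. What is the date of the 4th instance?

Apr 15, 1985

The 4th occurrence is 3 intervals after the first: 3 × 35 = 105 days after Dec 31, 1984.
Dec has 31 days — 0 days to the end of Dec leaves 105.
Jan has 31 days (74 left).
Feb has 28 days (46 left).
Mar has 31 days (15 left).
15 days into Apr → Apr 15, 1985.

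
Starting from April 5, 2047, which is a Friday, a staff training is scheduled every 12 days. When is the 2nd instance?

The 2nd occurrence is 1 interval after the first: 1 × 12 = 12 days after April 5, 2047.
12 days later is April 17, 2047.

April 17, 2047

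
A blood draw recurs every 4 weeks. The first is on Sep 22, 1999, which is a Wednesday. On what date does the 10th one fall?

May 31, 2000

The 10th occurrence is 9 intervals after the first: 9 × 28 = 252 days after Sep 22, 1999.
Sep has 30 days — 8 days to the end of Sep leaves 244.
Oct has 31 days (213 left).
Nov has 30 days (183 left).
Dec has 31 days (152 left).
Jan has 31 days (121 left).
Feb has 29 days (92 left).
Mar has 31 days (61 left).
Apr has 30 days (31 left).
31 days into May → May 31, 2000.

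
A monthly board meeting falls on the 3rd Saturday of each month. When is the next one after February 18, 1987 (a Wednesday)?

February 21, 1987

February 1987 starts on a Sunday; its first Saturday is the 7th, so the 3rd Saturday is the 21st — February 21, 1987.
February 21, 1987 is after February 18, 1987, so that is the next one.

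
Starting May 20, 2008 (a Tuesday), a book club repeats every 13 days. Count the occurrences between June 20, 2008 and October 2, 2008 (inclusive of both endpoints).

8

Occurrences land 13·i days after May 20, 2008 for i = 0, 1, 2, …
June 20, 2008 is 31 days after the start; 31 ÷ 13 = 2 remainder 5; since the remainder is 5, round up to i = 3. First occurrence in the window: #4 on June 28, 2008 (3×13 = 39 days in).
October 2, 2008 is 135 days after the start; 135 ÷ 13 = 10 remainder 5. Last occurrence in the window: #11 on September 27, 2008.
Occurrences #4 through #11: 8 in total.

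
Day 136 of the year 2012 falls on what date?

January has 31 days (136 − 31 = 105 remain).
February has 29 days (105 − 29 = 76 remain).
March has 31 days (76 − 31 = 45 remain).
April has 30 days (45 − 30 = 15 remain).
15 into May → May 15.

May 15, 2012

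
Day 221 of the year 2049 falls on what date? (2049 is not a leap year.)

2049-08-09

January has 31 days (221 − 31 = 190 remain).
February has 28 days (190 − 28 = 162 remain).
March has 31 days (162 − 31 = 131 remain).
April has 30 days (131 − 30 = 101 remain).
May has 31 days (101 − 31 = 70 remain).
June has 30 days (70 − 30 = 40 remain).
July has 31 days (40 − 31 = 9 remain).
9 into August → August 9.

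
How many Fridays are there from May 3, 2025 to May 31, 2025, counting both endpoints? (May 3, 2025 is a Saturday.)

May 3, 2025 is a Saturday; the first Friday on or after it is May 9, 2025 (6 days later).
From May 9, 2025 to May 31, 2025 is 31 − 9 = 22 days.
22 ÷ 7 = 3 full weeks with remainder 1, so 3 more Fridays after the first → 4.

4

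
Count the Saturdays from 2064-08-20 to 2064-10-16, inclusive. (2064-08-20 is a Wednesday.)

8

2064-08-20 is a Wednesday; the first Saturday on or after it is 2064-08-23 (3 days later).
From 2064-08-23 to 2064-10-16: 8 + 30 + 16 = 54 days (rest of August, September, October).
54 ÷ 7 = 7 full weeks with remainder 5, so 7 more Saturdays after the first → 8.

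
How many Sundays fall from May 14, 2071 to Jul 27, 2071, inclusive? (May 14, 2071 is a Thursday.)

May 14, 2071 is a Thursday; the first Sunday on or after it is May 17, 2071 (3 days later).
From May 17, 2071 to Jul 27, 2071: 14 + 30 + 27 = 71 days (rest of May, Jun, Jul).
71 ÷ 7 = 10 full weeks with remainder 1, so 10 more Sundays after the first → 11.

11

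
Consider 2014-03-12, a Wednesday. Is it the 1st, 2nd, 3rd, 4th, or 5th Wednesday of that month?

2nd

Day 12 falls in week ⌈12/7⌉ of the month.
Days 1–7 hold the 1st Wednesday, 8–14 the 2nd, 15–21 the 3rd, 22–28 the 4th, 29–31 the 5th.
12 is in the range for the 2nd.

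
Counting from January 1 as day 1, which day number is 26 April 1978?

116

Days in months before April: 31 + 28 + 31 = 90.
Plus 26 days into April → day 116.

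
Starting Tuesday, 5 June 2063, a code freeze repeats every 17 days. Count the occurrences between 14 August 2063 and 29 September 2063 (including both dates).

Occurrences land 17·i days after 5 June 2063 for i = 0, 1, 2, …
14 August 2063 is 70 days after the start; 70 ÷ 17 = 4 remainder 2; since the remainder is 2, round up to i = 5. First occurrence in the window: #6 on 29 August 2063 (5×17 = 85 days in).
29 September 2063 is 116 days after the start; 116 ÷ 17 = 6 remainder 14. Last occurrence in the window: #7 on 15 September 2063.
Occurrences #6 through #7: 2 in total.

2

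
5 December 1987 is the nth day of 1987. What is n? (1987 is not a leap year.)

Days in months before December: 31 + 28 + 31 + 30 + 31 + 30 + 31 + 31 + 30 + 31 + 30 = 334.
Plus 5 days into December → day 339.

339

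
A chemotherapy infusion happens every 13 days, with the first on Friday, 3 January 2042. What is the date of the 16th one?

17 July 2042

The 16th occurrence is 15 intervals after the first: 15 × 13 = 195 days after 3 January 2042.
January has 31 days — 28 days to the end of January leaves 167.
February has 28 days (139 left).
March has 31 days (108 left).
April has 30 days (78 left).
May has 31 days (47 left).
June has 30 days (17 left).
17 days into July → 17 July 2042.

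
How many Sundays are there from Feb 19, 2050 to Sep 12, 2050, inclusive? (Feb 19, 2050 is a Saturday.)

Feb 19, 2050 is a Saturday; the first Sunday on or after it is Feb 20, 2050 (1 day later).
From Feb 20, 2050 to Sep 12, 2050: 8 + 31 + 30 + 31 + 30 + 31 + 31 + 12 = 204 days (rest of Feb, Mar, Apr, May, Jun, Jul, Aug, Sep).
204 ÷ 7 = 29 full weeks with remainder 1, so 29 more Sundays after the first → 30.

30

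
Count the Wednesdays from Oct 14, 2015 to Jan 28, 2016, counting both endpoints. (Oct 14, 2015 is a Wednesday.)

16

Oct 14, 2015 is a Wednesday; the first Wednesday on or after it is Oct 14, 2015.
From Oct 14, 2015 to Jan 28, 2016: 17 + 30 + 31 + 28 = 106 days (rest of Oct, Nov, Dec, Jan).
106 ÷ 7 = 15 full weeks with remainder 1, so 15 more Wednesdays after the first → 16.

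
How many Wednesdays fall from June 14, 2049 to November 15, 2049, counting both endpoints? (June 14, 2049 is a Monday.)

June 14, 2049 is a Monday; the first Wednesday on or after it is June 16, 2049 (2 days later).
From June 16, 2049 to November 15, 2049: 14 + 31 + 31 + 30 + 31 + 15 = 152 days (rest of June, July, August, September, October, November).
152 ÷ 7 = 21 full weeks with remainder 5, so 21 more Wednesdays after the first → 22.

22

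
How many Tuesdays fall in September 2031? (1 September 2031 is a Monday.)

1 September 2031 is a Monday; the first Tuesday on or after it is 2 September 2031 (1 day later).
From 2 September 2031 to 30 September 2031 is 30 − 2 = 28 days.
28 ÷ 7 = 4 full weeks with remainder 0, so 4 more Tuesdays after the first → 5.

5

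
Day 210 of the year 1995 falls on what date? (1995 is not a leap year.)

Jan has 31 days (210 − 31 = 179 remain).
Feb has 28 days (179 − 28 = 151 remain).
Mar has 31 days (151 − 31 = 120 remain).
Apr has 30 days (120 − 30 = 90 remain).
May has 31 days (90 − 31 = 59 remain).
Jun has 30 days (59 − 30 = 29 remain).
29 into Jul → Jul 29.

Jul 29, 1995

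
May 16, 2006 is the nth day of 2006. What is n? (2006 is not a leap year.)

136

Days in months before May: 31 + 28 + 31 + 30 = 120.
Plus 16 days into May → day 136.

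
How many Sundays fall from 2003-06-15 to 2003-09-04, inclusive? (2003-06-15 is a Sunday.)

2003-06-15 is a Sunday; the first Sunday on or after it is 2003-06-15.
From 2003-06-15 to 2003-09-04: 15 + 31 + 31 + 4 = 81 days (rest of June, July, August, September).
81 ÷ 7 = 11 full weeks with remainder 4, so 11 more Sundays after the first → 12.

12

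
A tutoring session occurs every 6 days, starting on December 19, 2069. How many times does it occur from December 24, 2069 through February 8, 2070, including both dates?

Occurrences land 6·i days after December 19, 2069 for i = 0, 1, 2, …
December 24, 2069 is 5 days after the start; 5 ÷ 6 = 0 remainder 5; since the remainder is 5, round up to i = 1. First occurrence in the window: #2 on December 25, 2069 (1×6 = 6 days in).
February 8, 2070 is 51 days after the start; 51 ÷ 6 = 8 remainder 3. Last occurrence in the window: #9 on February 5, 2070.
Occurrences #2 through #9: 8 in total.

8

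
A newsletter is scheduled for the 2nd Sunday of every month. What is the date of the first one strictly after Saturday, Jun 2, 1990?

Jun 1990 starts on a Friday; its first Sunday is the 3rd, so the 2nd Sunday is the 10th — Jun 10, 1990.
Jun 10, 1990 is after Jun 2, 1990, so that is the next one.

Jun 10, 1990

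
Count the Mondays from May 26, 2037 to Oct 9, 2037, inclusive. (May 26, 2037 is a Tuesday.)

May 26, 2037 is a Tuesday; the first Monday on or after it is Jun 1, 2037 (6 days later).
From Jun 1, 2037 to Oct 9, 2037: 29 + 31 + 31 + 30 + 9 = 130 days (rest of Jun, Jul, Aug, Sep, Oct).
130 ÷ 7 = 18 full weeks with remainder 4, so 18 more Mondays after the first → 19.

19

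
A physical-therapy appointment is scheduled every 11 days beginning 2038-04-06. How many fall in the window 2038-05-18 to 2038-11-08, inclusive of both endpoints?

Occurrences land 11·i days after 2038-04-06 for i = 0, 1, 2, …
2038-05-18 is 42 days after the start; 42 ÷ 11 = 3 remainder 9; since the remainder is 9, round up to i = 4. First occurrence in the window: #5 on 2038-05-20 (4×11 = 44 days in).
2038-11-08 is 216 days after the start; 216 ÷ 11 = 19 remainder 7. Last occurrence in the window: #20 on 2038-11-01.
Occurrences #5 through #20: 16 in total.

16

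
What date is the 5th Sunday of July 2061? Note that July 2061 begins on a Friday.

2061-07-31

July 2061 begins on a Friday, so the first Sunday is July 3 (2 days later).
The 5th Sunday is 4 weeks later: 3 + 28 = 31.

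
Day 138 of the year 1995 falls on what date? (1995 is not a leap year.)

May 18, 1995

January has 31 days (138 − 31 = 107 remain).
February has 28 days (107 − 28 = 79 remain).
March has 31 days (79 − 31 = 48 remain).
April has 30 days (48 − 30 = 18 remain).
18 into May → May 18.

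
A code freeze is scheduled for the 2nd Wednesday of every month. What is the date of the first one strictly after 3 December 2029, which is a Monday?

12 December 2029

December 2029 starts on a Saturday; its first Wednesday is the 5th, so the 2nd Wednesday is the 12th — 12 December 2029.
12 December 2029 is after 3 December 2029, so that is the next one.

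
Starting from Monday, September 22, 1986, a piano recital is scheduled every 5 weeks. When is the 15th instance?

The 15th occurrence is 14 intervals after the first: 14 × 35 = 490 days after September 22, 1986.
September has 30 days — 8 days to the end of September leaves 482.
From end of September to end of 1986 is 92 days (390 left).
1987 has 365 days (25 left).
25 days into January → January 25, 1988.

January 25, 1988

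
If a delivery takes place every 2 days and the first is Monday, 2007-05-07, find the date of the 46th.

The 46th occurrence is 45 intervals after the first: 45 × 2 = 90 days after 2007-05-07.
May has 31 days — 24 days to the end of May leaves 66.
June has 30 days (36 left).
July has 31 days (5 left).
5 days into August → 2007-08-05.

2007-08-05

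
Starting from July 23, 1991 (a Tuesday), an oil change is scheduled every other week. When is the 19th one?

The 19th occurrence is 18 intervals after the first: 18 × 14 = 252 days after July 23, 1991.
July has 31 days — 8 days to the end of July leaves 244.
August has 31 days (213 left).
September has 30 days (183 left).
October has 31 days (152 left).
November has 30 days (122 left).
December has 31 days (91 left).
January has 31 days (60 left).
February has 29 days (31 left).
31 days into March → March 31, 1992.

March 31, 1992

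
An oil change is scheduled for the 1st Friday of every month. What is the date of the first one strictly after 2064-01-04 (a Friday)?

January 2064 starts on a Tuesday, so its 1st Friday is 2064-01-04 (3 days in).
That is not after 2064-01-04, so look at February 2064.
February 2064 starts on a Friday, so its 1st Friday is 2064-02-01.

2064-02-01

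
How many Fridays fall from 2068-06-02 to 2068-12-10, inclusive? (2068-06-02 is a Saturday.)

2068-06-02 is a Saturday; the first Friday on or after it is 2068-06-08 (6 days later).
From 2068-06-08 to 2068-12-10: 22 + 31 + 31 + 30 + 31 + 30 + 10 = 185 days (rest of June, July, August, September, October, November, December).
185 ÷ 7 = 26 full weeks with remainder 3, so 26 more Fridays after the first → 27.

27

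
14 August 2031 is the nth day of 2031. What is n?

226

Days in months before August: 31 + 28 + 31 + 30 + 31 + 30 + 31 = 212.
Plus 14 days into August → day 226.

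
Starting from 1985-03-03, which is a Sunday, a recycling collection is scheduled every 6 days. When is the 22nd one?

1985-07-07

The 22nd occurrence is 21 intervals after the first: 21 × 6 = 126 days after 1985-03-03.
March has 31 days — 28 days to the end of March leaves 98.
April has 30 days (68 left).
May has 31 days (37 left).
June has 30 days (7 left).
7 days into July → 1985-07-07.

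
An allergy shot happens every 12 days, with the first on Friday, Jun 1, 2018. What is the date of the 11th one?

Sep 29, 2018

The 11th occurrence is 10 intervals after the first: 10 × 12 = 120 days after Jun 1, 2018.
Jun has 30 days — 29 days to the end of Jun leaves 91.
Jul has 31 days (60 left).
Aug has 31 days (29 left).
29 days into Sep → Sep 29, 2018.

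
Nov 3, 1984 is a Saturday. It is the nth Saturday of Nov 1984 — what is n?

Day 3 falls in week ⌈3/7⌉ of the month.
Days 1–7 hold the 1st Saturday, 8–14 the 2nd, 15–21 the 3rd, 22–28 the 4th, 29–31 the 5th.
3 is in the range for the 1st.

1st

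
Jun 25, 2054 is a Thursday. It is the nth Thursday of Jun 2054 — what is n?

4th

Day 25 falls in week ⌈25/7⌉ of the month.
Days 1–7 hold the 1st Thursday, 8–14 the 2nd, 15–21 the 3rd, 22–28 the 4th, 29–31 the 5th.
25 is in the range for the 4th.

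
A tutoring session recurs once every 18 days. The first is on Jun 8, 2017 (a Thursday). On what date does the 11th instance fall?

The 11th occurrence is 10 intervals after the first: 10 × 18 = 180 days after Jun 8, 2017.
Jun has 30 days — 22 days to the end of Jun leaves 158.
Jul has 31 days (127 left).
Aug has 31 days (96 left).
Sep has 30 days (66 left).
Oct has 31 days (35 left).
Nov has 30 days (5 left).
5 days into Dec → Dec 5, 2017.

Dec 5, 2017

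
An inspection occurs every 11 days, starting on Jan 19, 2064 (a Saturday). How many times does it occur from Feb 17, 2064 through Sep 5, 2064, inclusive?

18

Occurrences land 11·i days after Jan 19, 2064 for i = 0, 1, 2, …
Feb 17, 2064 is 29 days after the start; 29 ÷ 11 = 2 remainder 7; since the remainder is 7, round up to i = 3. First occurrence in the window: #4 on Feb 21, 2064 (3×11 = 33 days in).
Sep 5, 2064 is 230 days after the start; 230 ÷ 11 = 20 remainder 10. Last occurrence in the window: #21 on Aug 26, 2064.
Occurrences #4 through #21: 18 in total.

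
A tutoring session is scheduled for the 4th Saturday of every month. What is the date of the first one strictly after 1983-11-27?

November 1983 starts on a Tuesday; its first Saturday is the 5th, so the 4th Saturday is the 26th — 1983-11-26.
That is not after 1983-11-27, so look at December 1983.
December 1983 starts on a Thursday; its first Saturday is the 3rd, so the 4th Saturday is the 24th — 1983-12-24.

1983-12-24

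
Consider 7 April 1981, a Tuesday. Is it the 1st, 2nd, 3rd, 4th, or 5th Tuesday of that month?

1st

Day 7 falls in week ⌈7/7⌉ of the month.
Days 1–7 hold the 1st Tuesday, 8–14 the 2nd, 15–21 the 3rd, 22–28 the 4th, 29–31 the 5th.
7 is in the range for the 1st.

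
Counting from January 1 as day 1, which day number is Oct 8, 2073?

281

Days in months before Oct: 31 + 28 + 31 + 30 + 31 + 30 + 31 + 31 + 30 = 273.
Plus 8 days into Oct → day 281.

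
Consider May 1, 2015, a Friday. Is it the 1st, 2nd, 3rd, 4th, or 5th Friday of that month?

Day 1 falls in week ⌈1/7⌉ of the month.
Days 1–7 hold the 1st Friday, 8–14 the 2nd, 15–21 the 3rd, 22–28 the 4th, 29–31 the 5th.
1 is in the range for the 1st.

1st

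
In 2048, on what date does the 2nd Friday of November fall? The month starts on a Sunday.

2048-11-13

November 2048 begins on a Sunday, so the first Friday is November 6 (5 days later).
The 2nd Friday is 1 weeks later: 6 + 7 = 13.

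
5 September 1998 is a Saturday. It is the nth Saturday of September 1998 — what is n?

Day 5 falls in week ⌈5/7⌉ of the month.
Days 1–7 hold the 1st Saturday, 8–14 the 2nd, 15–21 the 3rd, 22–28 the 4th, 29–31 the 5th.
5 is in the range for the 1st.

1st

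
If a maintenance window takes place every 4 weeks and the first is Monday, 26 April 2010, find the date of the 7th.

The 7th occurrence is 6 intervals after the first: 6 × 28 = 168 days after 26 April 2010.
April has 30 days — 4 days to the end of April leaves 164.
May has 31 days (133 left).
June has 30 days (103 left).
July has 31 days (72 left).
August has 31 days (41 left).
September has 30 days (11 left).
11 days into October → 11 October 2010.

11 October 2010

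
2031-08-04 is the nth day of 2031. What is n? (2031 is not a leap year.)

216

Days in months before August: 31 + 28 + 31 + 30 + 31 + 30 + 31 = 212.
Plus 4 days into August → day 216.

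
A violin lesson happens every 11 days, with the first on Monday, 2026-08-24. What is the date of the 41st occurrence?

2027-11-07

The 41st occurrence is 40 intervals after the first: 40 × 11 = 440 days after 2026-08-24.
August has 31 days — 7 days to the end of August leaves 433.
From end of August to end of 2026 is 122 days (311 left).
January has 31 days (280 left).
February has 28 days (252 left).
March has 31 days (221 left).
April has 30 days (191 left).
May has 31 days (160 left).
June has 30 days (130 left).
July has 31 days (99 left).
August has 31 days (68 left).
September has 30 days (38 left).
October has 31 days (7 left).
7 days into November → 2027-11-07.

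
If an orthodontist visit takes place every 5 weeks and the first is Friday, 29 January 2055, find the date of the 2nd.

5 March 2055

The 2nd occurrence is 1 interval after the first: 1 × 35 = 35 days after 29 January 2055.
January has 31 days — 2 days to the end of January leaves 33.
February has 28 days (5 left).
5 days into March → 5 March 2055.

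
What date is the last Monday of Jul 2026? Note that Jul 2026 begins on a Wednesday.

Jul 2026 begins on a Wednesday, so the first Monday is Jul 6 (5 days later).
Jul 2026 has 31 days. Adding weeks: 6, 13, 20, 27 — the last one ≤ 31 is the 27th.

Jul 27, 2026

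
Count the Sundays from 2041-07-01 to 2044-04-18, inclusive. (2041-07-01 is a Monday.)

146

2041-07-01 is a Monday; the first Sunday on or after it is 2041-07-07 (6 days later).
From 2041-07-07 to 2044-04-18: 177 + 365 + 365 + 109 = 1016 days (rest of 2041, 2042, 2043, to 2044-04-18 in 2044).
1016 ÷ 7 = 145 full weeks with remainder 1, so 145 more Sundays after the first → 146.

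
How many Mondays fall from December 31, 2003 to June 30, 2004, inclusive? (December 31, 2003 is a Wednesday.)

26

December 31, 2003 is a Wednesday; the first Monday on or after it is January 5, 2004 (5 days later).
From January 5, 2004 to June 30, 2004: 26 + 29 + 31 + 30 + 31 + 30 = 177 days (rest of January, February, March, April, May, June).
177 ÷ 7 = 25 full weeks with remainder 2, so 25 more Mondays after the first → 26.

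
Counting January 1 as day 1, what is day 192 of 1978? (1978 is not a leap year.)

Jan has 31 days (192 − 31 = 161 remain).
Feb has 28 days (161 − 28 = 133 remain).
Mar has 31 days (133 − 31 = 102 remain).
Apr has 30 days (102 − 30 = 72 remain).
May has 31 days (72 − 31 = 41 remain).
Jun has 30 days (41 − 30 = 11 remain).
11 into Jul → Jul 11.

Jul 11, 1978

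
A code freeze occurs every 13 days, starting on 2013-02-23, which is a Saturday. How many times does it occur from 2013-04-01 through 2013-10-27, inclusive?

16

Occurrences land 13·i days after 2013-02-23 for i = 0, 1, 2, …
2013-04-01 is 37 days after the start; 37 ÷ 13 = 2 remainder 11; since the remainder is 11, round up to i = 3. First occurrence in the window: #4 on 2013-04-03 (3×13 = 39 days in).
2013-10-27 is 246 days after the start; 246 ÷ 13 = 18 remainder 12. Last occurrence in the window: #19 on 2013-10-15.
Occurrences #4 through #19: 16 in total.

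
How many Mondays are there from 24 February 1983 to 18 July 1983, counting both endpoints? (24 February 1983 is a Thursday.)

21

24 February 1983 is a Thursday; the first Monday on or after it is 28 February 1983 (4 days later).
From 28 February 1983 to 18 July 1983: 0 + 31 + 30 + 31 + 30 + 18 = 140 days (rest of February, March, April, May, June, July).
140 ÷ 7 = 20 full weeks with remainder 0, so 20 more Mondays after the first → 21.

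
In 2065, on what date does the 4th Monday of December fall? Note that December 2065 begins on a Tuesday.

2065-12-28

December 2065 begins on a Tuesday, so the first Monday is December 7 (6 days later).
The 4th Monday is 3 weeks later: 7 + 21 = 28.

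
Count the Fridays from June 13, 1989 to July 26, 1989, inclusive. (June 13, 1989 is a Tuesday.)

June 13, 1989 is a Tuesday; the first Friday on or after it is June 16, 1989 (3 days later).
From June 16, 1989 to July 26, 1989: 14 + 26 = 40 days (rest of June, July).
40 ÷ 7 = 5 full weeks with remainder 5, so 5 more Fridays after the first → 6.

6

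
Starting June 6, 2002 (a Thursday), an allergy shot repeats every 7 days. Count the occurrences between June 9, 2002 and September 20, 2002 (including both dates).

Occurrences land 7·i days after June 6, 2002 for i = 0, 1, 2, …
June 9, 2002 is 3 days after the start; 3 ÷ 7 = 0 remainder 3; since the remainder is 3, round up to i = 1. First occurrence in the window: #2 on June 13, 2002 (1×7 = 7 days in).
September 20, 2002 is 106 days after the start; 106 ÷ 7 = 15 remainder 1. Last occurrence in the window: #16 on September 19, 2002.
Occurrences #2 through #16: 15 in total.

15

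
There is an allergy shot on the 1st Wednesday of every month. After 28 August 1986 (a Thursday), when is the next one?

August 1986 starts on a Friday, so its 1st Wednesday is 6 August 1986 (5 days in).
That is not after 28 August 1986, so look at September 1986.
September 1986 starts on a Monday, so its 1st Wednesday is 3 September 1986 (2 days in).

3 September 1986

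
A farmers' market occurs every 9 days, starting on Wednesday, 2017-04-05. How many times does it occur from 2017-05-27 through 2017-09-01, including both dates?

11

Occurrences land 9·i days after 2017-04-05 for i = 0, 1, 2, …
2017-05-27 is 52 days after the start; 52 ÷ 9 = 5 remainder 7; since the remainder is 7, round up to i = 6. First occurrence in the window: #7 on 2017-05-29 (6×9 = 54 days in).
2017-09-01 is 149 days after the start; 149 ÷ 9 = 16 remainder 5. Last occurrence in the window: #17 on 2017-08-27.
Occurrences #7 through #17: 11 in total.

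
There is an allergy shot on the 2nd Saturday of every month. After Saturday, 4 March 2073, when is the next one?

11 March 2073

March 2073 starts on a Wednesday; its first Saturday is the 4th, so the 2nd Saturday is the 11th — 11 March 2073.
11 March 2073 is after 4 March 2073, so that is the next one.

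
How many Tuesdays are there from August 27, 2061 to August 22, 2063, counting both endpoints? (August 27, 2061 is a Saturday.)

August 27, 2061 is a Saturday; the first Tuesday on or after it is August 30, 2061 (3 days later).
From August 30, 2061 to August 22, 2063: 123 + 365 + 234 = 722 days (rest of 2061, 2062, to August 22, 2063 in 2063).
722 ÷ 7 = 103 full weeks with remainder 1, so 103 more Tuesdays after the first → 104.

104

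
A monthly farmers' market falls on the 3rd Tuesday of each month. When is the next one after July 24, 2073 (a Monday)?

July 2073 starts on a Saturday; its first Tuesday is the 4th, so the 3rd Tuesday is the 18th — July 18, 2073.
That is not after July 24, 2073, so look at August 2073.
August 2073 starts on a Tuesday; its first Tuesday is the 1st, so the 3rd Tuesday is the 15th — August 15, 2073.

August 15, 2073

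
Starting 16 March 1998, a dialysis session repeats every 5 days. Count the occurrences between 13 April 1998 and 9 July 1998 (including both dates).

Occurrences land 5·i days after 16 March 1998 for i = 0, 1, 2, …
13 April 1998 is 28 days after the start; 28 ÷ 5 = 5 remainder 3; since the remainder is 3, round up to i = 6. First occurrence in the window: #7 on 15 April 1998 (6×5 = 30 days in).
9 July 1998 is 115 days after the start; 115 ÷ 5 = 23 remainder 0. Last occurrence in the window: #24 on 9 July 1998.
Occurrences #7 through #24: 18 in total.

18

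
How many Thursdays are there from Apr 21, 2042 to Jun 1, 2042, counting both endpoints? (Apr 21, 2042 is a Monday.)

Apr 21, 2042 is a Monday; the first Thursday on or after it is Apr 24, 2042 (3 days later).
From Apr 24, 2042 to Jun 1, 2042: 6 + 31 + 1 = 38 days (rest of Apr, May, Jun).
38 ÷ 7 = 5 full weeks with remainder 3, so 5 more Thursdays after the first → 6.

6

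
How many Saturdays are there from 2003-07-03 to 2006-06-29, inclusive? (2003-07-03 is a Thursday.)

2003-07-03 is a Thursday; the first Saturday on or after it is 2003-07-05 (2 days later).
From 2003-07-05 to 2006-06-29: 179 + 366 + 365 + 180 = 1090 days (rest of 2003, 2004, 2005, to 2006-06-29 in 2006).
1090 ÷ 7 = 155 full weeks with remainder 5, so 155 more Saturdays after the first → 156.

156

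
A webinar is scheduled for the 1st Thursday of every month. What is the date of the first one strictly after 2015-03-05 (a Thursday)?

2015-04-02

March 2015 starts on a Sunday, so its 1st Thursday is 2015-03-05 (4 days in).
That is not after 2015-03-05, so look at April 2015.
April 2015 starts on a Wednesday, so its 1st Thursday is 2015-04-02 (1 day in).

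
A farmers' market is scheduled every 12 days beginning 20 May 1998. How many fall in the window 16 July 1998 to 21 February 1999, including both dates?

19

Occurrences land 12·i days after 20 May 1998 for i = 0, 1, 2, …
16 July 1998 is 57 days after the start; 57 ÷ 12 = 4 remainder 9; since the remainder is 9, round up to i = 5. First occurrence in the window: #6 on 19 July 1998 (5×12 = 60 days in).
21 February 1999 is 277 days after the start; 277 ÷ 12 = 23 remainder 1. Last occurrence in the window: #24 on 20 February 1999.
Occurrences #6 through #24: 19 in total.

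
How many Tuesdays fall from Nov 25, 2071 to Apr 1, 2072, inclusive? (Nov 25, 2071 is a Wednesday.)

Nov 25, 2071 is a Wednesday; the first Tuesday on or after it is Dec 1, 2071 (6 days later).
From Dec 1, 2071 to Apr 1, 2072: 30 + 31 + 29 + 31 + 1 = 122 days (rest of Dec, Jan, Feb, Mar, Apr).
122 ÷ 7 = 17 full weeks with remainder 3, so 17 more Tuesdays after the first → 18.

18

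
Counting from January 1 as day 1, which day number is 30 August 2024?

Days in months before August: 31 + 29 + 31 + 30 + 31 + 30 + 31 = 213.
Plus 30 days into August → day 243.

243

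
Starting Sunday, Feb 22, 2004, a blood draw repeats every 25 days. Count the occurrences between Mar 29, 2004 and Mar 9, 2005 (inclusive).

Occurrences land 25·i days after Feb 22, 2004 for i = 0, 1, 2, …
Mar 29, 2004 is 36 days after the start; 36 ÷ 25 = 1 remainder 11; since the remainder is 11, round up to i = 2. First occurrence in the window: #3 on Apr 12, 2004 (2×25 = 50 days in).
Mar 9, 2005 is 381 days after the start; 381 ÷ 25 = 15 remainder 6. Last occurrence in the window: #16 on Mar 3, 2005.
Occurrences #3 through #16: 14 in total.

14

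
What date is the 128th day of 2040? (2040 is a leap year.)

January has 31 days (128 − 31 = 97 remain).
February has 29 days (97 − 29 = 68 remain).
March has 31 days (68 − 31 = 37 remain).
April has 30 days (37 − 30 = 7 remain).
7 into May → May 7.

May 7, 2040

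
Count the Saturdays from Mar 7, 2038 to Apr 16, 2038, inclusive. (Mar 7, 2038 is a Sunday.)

Mar 7, 2038 is a Sunday; the first Saturday on or after it is Mar 13, 2038 (6 days later).
From Mar 13, 2038 to Apr 16, 2038: 18 + 16 = 34 days (rest of Mar, Apr).
34 ÷ 7 = 4 full weeks with remainder 6, so 4 more Saturdays after the first → 5.

5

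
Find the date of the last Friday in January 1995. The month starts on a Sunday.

27 January 1995

January 1995 begins on a Sunday, so the first Friday is January 6 (5 days later).
January 1995 has 31 days. Adding weeks: 6, 13, 20, 27 — the last one ≤ 31 is the 27th.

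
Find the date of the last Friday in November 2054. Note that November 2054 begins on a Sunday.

2054-11-27

November 2054 begins on a Sunday, so the first Friday is November 6 (5 days later).
November 2054 has 30 days. Adding weeks: 6, 13, 20, 27 — the last one ≤ 30 is the 27th.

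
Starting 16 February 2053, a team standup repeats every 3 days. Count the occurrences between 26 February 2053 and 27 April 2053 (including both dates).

20

Occurrences land 3·i days after 16 February 2053 for i = 0, 1, 2, …
26 February 2053 is 10 days after the start; 10 ÷ 3 = 3 remainder 1; since the remainder is 1, round up to i = 4. First occurrence in the window: #5 on 28 February 2053 (4×3 = 12 days in).
27 April 2053 is 70 days after the start; 70 ÷ 3 = 23 remainder 1. Last occurrence in the window: #24 on 26 April 2053.
Occurrences #5 through #24: 20 in total.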